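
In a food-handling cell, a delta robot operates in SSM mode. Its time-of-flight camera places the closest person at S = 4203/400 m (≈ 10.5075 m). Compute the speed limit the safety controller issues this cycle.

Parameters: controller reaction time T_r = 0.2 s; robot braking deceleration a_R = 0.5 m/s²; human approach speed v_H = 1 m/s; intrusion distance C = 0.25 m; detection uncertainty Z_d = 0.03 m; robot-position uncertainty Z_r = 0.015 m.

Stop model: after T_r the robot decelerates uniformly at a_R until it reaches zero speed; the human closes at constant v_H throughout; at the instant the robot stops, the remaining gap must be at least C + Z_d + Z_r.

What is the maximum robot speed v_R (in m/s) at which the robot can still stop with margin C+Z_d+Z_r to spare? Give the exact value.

v_R_max = 9/4 m/s = 2.2500 m/s

collect terms ⇒ (1)·v_R² + (11/5)·v_R + (-801/80) = 0
  disc = (11/5)² − 4·(1)·(-801/80) = 4489/100 ; √disc = 67/10
  v_R = (−(11/5) + 67/10) / (2·(1)) = 9/4 m/s
check:
braking lasts T_s = (9/4)/(1/2) = 4.5000 s
robot covers v_R·T_r = 2.2500·0.2000 = 0.4500 m before braking
robot under decel: 2.2500²/(2·0.5000) = 5.0625 m
human over T_r+T_s: 1.0000·(0.2000+4.5000) = 4.7000 m
residual clearance needed = 0.2500+0.0300+0.0150 = 0.2950 m
sum ≈ 0.4500+5.0625+4.7000+0.2950 ≈ 10.5075 m = S ✓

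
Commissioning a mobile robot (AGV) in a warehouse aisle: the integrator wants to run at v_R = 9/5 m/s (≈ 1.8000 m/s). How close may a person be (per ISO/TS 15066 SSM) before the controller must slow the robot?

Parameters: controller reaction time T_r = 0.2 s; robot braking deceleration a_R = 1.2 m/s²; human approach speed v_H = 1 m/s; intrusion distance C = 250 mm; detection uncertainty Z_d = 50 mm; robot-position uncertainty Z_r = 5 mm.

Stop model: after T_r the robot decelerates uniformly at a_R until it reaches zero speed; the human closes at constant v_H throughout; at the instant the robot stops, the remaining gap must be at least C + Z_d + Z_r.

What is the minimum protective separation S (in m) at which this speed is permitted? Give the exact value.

braking lasts T_s = (9/5)/(6/5) = 1.5000 s
robot in T_r: 1.8000·0.2000 = 0.3600 m
braking distance = 1.8000²/(2·1.2000) = 1.3500 m
human closes 1.0000·1.7000 = 1.7000 m
residual clearance needed = 0.2500+0.0500+0.0050 = 0.3050 m
S_min ≈ 0.3600+1.3500+1.7000+0.3050  ⇒  S_min = 743/200 m

S_min = 743/200 m = 3.7150 m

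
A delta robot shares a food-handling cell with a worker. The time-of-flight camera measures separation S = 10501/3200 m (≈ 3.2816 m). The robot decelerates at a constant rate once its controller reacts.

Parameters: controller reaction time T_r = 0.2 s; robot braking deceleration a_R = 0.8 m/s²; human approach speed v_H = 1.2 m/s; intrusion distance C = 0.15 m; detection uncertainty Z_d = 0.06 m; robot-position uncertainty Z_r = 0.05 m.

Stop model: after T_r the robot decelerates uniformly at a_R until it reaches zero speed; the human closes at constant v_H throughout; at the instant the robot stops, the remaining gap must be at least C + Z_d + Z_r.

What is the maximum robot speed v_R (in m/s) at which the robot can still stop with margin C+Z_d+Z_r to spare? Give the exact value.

collect terms ⇒ (5/8)·v_R² + (17/10)·v_R + (-8901/3200) = 0
  disc = (17/10)² − 4·(5/8)·(-8901/3200) = 63001/6400 ; √disc = 251/80
  v_R = (−(17/10) + 251/80) / (2·(5/8)) = 23/20 m/s
check:
braking lasts T_s = (23/20)/(4/5) = 1.4375 s
reaction-phase robot travel = 1.1500·0.2000 = 0.2300 m
robot under decel: 1.1500²/(2·0.8000) = 0.8266 m
human closes 1.2000·1.6375 = 1.9650 m
residual clearance needed = 0.1500+0.0600+0.0500 = 0.2600 m
sum ≈ 0.2300+0.8266+1.9650+0.2600 ≈ 3.2816 m = S ✓

v_R_max = 23/20 m/s = 1.1500 m/s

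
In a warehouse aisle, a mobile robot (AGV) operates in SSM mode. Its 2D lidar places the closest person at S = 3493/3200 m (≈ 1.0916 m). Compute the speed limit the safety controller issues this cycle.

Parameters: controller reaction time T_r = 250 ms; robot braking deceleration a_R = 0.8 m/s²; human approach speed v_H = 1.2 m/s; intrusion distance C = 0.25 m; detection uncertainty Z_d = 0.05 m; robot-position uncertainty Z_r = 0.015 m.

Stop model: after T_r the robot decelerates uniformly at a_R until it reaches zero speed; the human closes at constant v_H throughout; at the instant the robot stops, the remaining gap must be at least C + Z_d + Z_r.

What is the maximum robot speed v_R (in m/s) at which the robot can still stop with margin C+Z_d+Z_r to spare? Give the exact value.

v_R_max = 1/4 m/s = 0.2500 m/s

quadratic (5/8)·v² + (7/4)·v + (-61/128) = 0
  disc = (7/4)² − 4·(5/8)·(-61/128) = 1089/256 ; √disc = 33/16
  v_R = (−(7/4) + 33/16) / (2·(5/8)) = 1/4 m/s
check:
stop time T_s = (1/4)/(4/5) = 0.3125 s
robot in T_r: 0.2500·0.2500 = 0.0625 m
braking distance = 0.2500²/(2·0.8000) = 0.0391 m
human over T_r+T_s: 1.2000·(0.2500+0.3125) = 0.6750 m
C+Z_d+Z_r = 0.2500+0.0500+0.0150 = 0.3150 m
sum ≈ 0.0625+0.0391+0.6750+0.3150 ≈ 1.0916 m = S ✓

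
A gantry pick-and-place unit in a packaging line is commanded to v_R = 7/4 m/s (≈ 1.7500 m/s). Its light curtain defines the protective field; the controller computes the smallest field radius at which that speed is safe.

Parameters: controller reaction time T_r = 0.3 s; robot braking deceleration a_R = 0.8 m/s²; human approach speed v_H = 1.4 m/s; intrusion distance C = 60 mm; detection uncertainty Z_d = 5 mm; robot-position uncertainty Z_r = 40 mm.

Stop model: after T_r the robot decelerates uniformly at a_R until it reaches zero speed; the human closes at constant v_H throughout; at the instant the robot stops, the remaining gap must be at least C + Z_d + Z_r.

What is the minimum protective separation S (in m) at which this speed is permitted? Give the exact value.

T_s = v_R/a_R = (7/4)/(4/5) = 2.1875 s
reaction-phase robot travel = 1.7500·0.3000 = 0.5250 m
braking distance = 1.7500²/(2·0.8000) = 1.9141 m
human over T_r+T_s: 1.4000·(0.3000+2.1875) = 3.4825 m
residual clearance needed = 0.0600+0.0050+0.0400 = 0.1050 m
S_min ≈ 0.5250+1.9141+3.4825+0.1050  ⇒  S_min = 3857/640 m

S_min = 3857/640 m = 6.0266 m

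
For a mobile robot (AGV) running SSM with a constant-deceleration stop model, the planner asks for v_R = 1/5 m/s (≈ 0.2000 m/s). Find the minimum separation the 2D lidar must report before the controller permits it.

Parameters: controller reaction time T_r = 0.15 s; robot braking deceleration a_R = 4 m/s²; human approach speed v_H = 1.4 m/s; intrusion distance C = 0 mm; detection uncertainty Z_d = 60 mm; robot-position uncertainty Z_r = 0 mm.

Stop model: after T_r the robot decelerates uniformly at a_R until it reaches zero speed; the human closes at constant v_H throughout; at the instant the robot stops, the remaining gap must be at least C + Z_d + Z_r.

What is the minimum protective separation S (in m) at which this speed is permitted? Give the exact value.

S_min = 3/8 m = 0.3750 m

stop time T_s = (1/5)/4 = 0.0500 s
robot covers v_R·T_r = 0.2000·0.1500 = 0.0300 m before braking
robot covers 0.2000·0.0500 − ½·4.0000·0.0500² = 0.0050 m while stopping
person approaches 1.4000·(0.1500+0.0500) = 0.2800 m
C+Z_d+Z_r = 0.0000+0.0600+0.0000 = 0.0600 m
S_min ≈ 0.0300+0.0050+0.2800+0.0600  ⇒  S_min = 3/8 m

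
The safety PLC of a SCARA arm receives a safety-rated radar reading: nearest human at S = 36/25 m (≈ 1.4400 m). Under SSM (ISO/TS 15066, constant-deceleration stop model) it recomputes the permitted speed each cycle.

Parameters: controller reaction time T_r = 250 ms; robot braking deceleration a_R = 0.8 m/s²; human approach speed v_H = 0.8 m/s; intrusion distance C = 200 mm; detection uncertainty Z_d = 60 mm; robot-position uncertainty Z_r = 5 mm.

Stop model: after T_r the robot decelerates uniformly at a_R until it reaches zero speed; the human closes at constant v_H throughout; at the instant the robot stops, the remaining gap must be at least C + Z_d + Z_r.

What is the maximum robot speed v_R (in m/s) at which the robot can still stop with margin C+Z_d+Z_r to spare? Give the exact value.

v_R_max = 3/5 m/s = 0.6000 m/s

quadratic (5/8)·v² + (5/4)·v + (-39/40) = 0
  disc = (5/4)² − 4·(5/8)·(-39/40) = 4 ; √disc = 2
  v_R = (−(5/4) + 2) / (2·(5/8)) = 3/5 m/s
check:
braking lasts T_s = (3/5)/(4/5) = 0.7500 s
reaction-phase robot travel = 0.6000·0.2500 = 0.1500 m
braking distance = 0.6000²/(2·0.8000) = 0.2250 m
human closes 0.8000·1.0000 = 0.8000 m
residual clearance needed = 0.2000+0.0600+0.0050 = 0.2650 m
sum ≈ 0.1500+0.2250+0.8000+0.2650 ≈ 1.4400 m = S ✓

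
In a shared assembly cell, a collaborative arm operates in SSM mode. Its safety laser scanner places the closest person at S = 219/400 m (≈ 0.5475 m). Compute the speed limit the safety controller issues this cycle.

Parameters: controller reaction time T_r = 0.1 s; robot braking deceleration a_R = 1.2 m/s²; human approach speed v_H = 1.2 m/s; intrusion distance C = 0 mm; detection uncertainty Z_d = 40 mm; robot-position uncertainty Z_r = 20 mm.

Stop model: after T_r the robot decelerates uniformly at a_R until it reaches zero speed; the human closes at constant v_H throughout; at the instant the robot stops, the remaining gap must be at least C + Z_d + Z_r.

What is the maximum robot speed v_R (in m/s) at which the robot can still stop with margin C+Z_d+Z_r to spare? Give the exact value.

v_R_max = 3/10 m/s = 0.3000 m/s

quadratic (5/12)·v² + (11/10)·v + (-147/400) = 0
  disc = (11/10)² − 4·(5/12)·(-147/400) = 729/400 ; √disc = 27/20
  v_R = (−(11/10) + 27/20) / (2·(5/12)) = 3/10 m/s
check:
braking lasts T_s = (3/10)/(6/5) = 0.2500 s
reaction-phase robot travel = 0.3000·0.1000 = 0.0300 m
braking distance = 0.3000²/(2·1.2000) = 0.0375 m
human closes 1.2000·0.3500 = 0.4200 m
margins: 0.0000+0.0400+0.0200 = 0.0600 m
sum ≈ 0.0300+0.0375+0.4200+0.0600 ≈ 0.5475 m = S ✓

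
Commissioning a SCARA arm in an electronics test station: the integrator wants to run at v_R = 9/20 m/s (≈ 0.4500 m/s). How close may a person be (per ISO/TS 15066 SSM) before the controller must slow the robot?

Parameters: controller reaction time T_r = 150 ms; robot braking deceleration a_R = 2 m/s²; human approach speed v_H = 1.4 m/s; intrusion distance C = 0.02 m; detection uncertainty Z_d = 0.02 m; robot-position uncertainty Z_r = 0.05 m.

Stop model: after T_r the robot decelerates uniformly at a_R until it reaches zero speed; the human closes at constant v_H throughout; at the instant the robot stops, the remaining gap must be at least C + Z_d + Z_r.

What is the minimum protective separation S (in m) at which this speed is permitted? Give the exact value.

S_min = 1173/1600 m = 0.7331 m

T_s = v_R/a_R = (9/20)/2 = 0.2250 s
robot covers v_R·T_r = 0.4500·0.1500 = 0.0675 m before braking
robot covers 0.4500·0.2250 − ½·2.0000·0.2250² = 0.0506 m while stopping
human over T_r+T_s: 1.4000·(0.1500+0.2250) = 0.5250 m
residual clearance needed = 0.0200+0.0200+0.0500 = 0.0900 m
S_min ≈ 0.0675+0.0506+0.5250+0.0900  ⇒  S_min = 1173/1600 m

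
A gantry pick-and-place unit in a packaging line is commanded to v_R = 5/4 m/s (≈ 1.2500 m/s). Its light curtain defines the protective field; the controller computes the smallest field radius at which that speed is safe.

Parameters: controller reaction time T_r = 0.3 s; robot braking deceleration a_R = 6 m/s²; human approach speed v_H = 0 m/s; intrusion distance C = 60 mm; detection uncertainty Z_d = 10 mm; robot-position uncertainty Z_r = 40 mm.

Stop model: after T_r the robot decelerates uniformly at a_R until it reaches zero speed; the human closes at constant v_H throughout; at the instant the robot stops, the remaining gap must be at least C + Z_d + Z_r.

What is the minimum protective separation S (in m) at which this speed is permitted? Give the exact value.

braking lasts T_s = (5/4)/6 = 0.2083 s
reaction-phase robot travel = 1.2500·0.3000 = 0.3750 m
braking distance = 1.2500²/(2·6.0000) = 0.1302 m
person approaches 0.0000·(0.3000+0.2083) = 0.0000 m
C+Z_d+Z_r = 0.0600+0.0100+0.0400 = 0.1100 m
S_min ≈ 0.3750+0.1302+0.0000+0.1100  ⇒  S_min = 2953/4800 m

S_min = 2953/4800 m = 0.6152 m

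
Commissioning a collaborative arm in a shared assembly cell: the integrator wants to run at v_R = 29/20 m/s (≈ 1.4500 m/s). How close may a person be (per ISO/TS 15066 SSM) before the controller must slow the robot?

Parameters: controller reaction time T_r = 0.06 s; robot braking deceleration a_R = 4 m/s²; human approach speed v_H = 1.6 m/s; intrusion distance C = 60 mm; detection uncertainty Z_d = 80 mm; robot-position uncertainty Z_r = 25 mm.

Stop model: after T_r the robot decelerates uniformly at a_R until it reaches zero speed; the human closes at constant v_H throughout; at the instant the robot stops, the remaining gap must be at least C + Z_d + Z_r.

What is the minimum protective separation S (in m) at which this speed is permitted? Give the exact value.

S_min = 19053/16000 m = 1.1908 m

T_s = v_R/a_R = (29/20)/4 = 0.3625 s
robot in T_r: 1.4500·0.0600 = 0.0870 m
robot covers 1.4500·0.3625 − ½·4.0000·0.3625² = 0.2628 m while stopping
person approaches 1.6000·(0.0600+0.3625) = 0.6760 m
residual clearance needed = 0.0600+0.0800+0.0250 = 0.1650 m
S_min ≈ 0.0870+0.2628+0.6760+0.1650  ⇒  S_min = 19053/16000 m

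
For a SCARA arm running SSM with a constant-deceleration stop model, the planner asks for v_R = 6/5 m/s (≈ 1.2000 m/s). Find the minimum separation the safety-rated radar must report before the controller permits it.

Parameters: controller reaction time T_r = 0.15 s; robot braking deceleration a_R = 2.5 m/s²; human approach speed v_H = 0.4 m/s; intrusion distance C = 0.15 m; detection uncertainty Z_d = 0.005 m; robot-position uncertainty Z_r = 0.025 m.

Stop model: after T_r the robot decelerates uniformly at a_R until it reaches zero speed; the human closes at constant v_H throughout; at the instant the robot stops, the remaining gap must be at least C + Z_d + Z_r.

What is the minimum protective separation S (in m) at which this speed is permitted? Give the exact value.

T_s = v_R/a_R = (6/5)/(5/2) = 0.4800 s
robot covers v_R·T_r = 1.2000·0.1500 = 0.1800 m before braking
robot covers 1.2000·0.4800 − ½·2.5000·0.4800² = 0.2880 m while stopping
human closes 0.4000·0.6300 = 0.2520 m
C+Z_d+Z_r = 0.1500+0.0050+0.0250 = 0.1800 m
S_min ≈ 0.1800+0.2880+0.2520+0.1800  ⇒  S_min = 9/10 m

S_min = 9/10 m = 0.9000 m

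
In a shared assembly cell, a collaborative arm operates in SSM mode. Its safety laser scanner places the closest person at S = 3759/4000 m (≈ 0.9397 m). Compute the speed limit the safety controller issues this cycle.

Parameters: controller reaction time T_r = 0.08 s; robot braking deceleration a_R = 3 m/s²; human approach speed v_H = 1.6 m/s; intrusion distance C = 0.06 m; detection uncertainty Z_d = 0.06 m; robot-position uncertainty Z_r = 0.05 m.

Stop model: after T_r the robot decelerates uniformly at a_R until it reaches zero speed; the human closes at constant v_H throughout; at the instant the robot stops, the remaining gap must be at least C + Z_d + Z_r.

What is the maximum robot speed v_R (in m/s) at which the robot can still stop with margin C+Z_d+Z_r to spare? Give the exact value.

v_R_max = 17/20 m/s = 0.8500 m/s

quadratic (1/6)·v² + (46/75)·v + (-2567/4000) = 0
  disc = (46/75)² − 4·(1/6)·(-2567/4000) = 72361/90000 ; √disc = 269/300
  v_R = (−(46/75) + 269/300) / (2·(1/6)) = 17/20 m/s
check:
stop time T_s = (17/20)/3 = 0.2833 s
robot in T_r: 0.8500·0.0800 = 0.0680 m
robot covers 0.8500·0.2833 − ½·3.0000·0.2833² = 0.1204 m while stopping
human over T_r+T_s: 1.6000·(0.0800+0.2833) = 0.5813 m
C+Z_d+Z_r = 0.0600+0.0600+0.0500 = 0.1700 m
sum ≈ 0.0680+0.1204+0.5813+0.1700 ≈ 0.9397 m = S ✓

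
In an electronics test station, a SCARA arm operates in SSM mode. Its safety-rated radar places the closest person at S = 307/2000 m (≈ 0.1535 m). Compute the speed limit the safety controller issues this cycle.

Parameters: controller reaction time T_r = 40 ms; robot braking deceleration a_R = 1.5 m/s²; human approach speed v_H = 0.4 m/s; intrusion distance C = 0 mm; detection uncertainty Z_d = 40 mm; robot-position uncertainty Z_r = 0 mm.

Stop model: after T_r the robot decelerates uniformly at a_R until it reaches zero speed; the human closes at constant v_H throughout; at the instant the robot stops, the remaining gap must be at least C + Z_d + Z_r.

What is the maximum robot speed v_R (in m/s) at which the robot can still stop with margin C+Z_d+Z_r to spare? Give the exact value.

v_R_max = 1/4 m/s = 0.2500 m/s

at the boundary: (1/3)·v² + (23/75)·v + (-39/400) = 0
  disc = (23/75)² − 4·(1/3)·(-39/400) = 5041/22500 ; √disc = 71/150
  v_R = (−(23/75) + 71/150) / (2·(1/3)) = 1/4 m/s
check:
braking lasts T_s = (1/4)/(3/2) = 0.1667 s
robot covers v_R·T_r = 0.2500·0.0400 = 0.0100 m before braking
robot under decel: 0.2500²/(2·1.5000) = 0.0208 m
human closes 0.4000·0.2067 = 0.0827 m
margins: 0.0000+0.0400+0.0000 = 0.0400 m
sum ≈ 0.0100+0.0208+0.0827+0.0400 ≈ 0.1535 m = S ✓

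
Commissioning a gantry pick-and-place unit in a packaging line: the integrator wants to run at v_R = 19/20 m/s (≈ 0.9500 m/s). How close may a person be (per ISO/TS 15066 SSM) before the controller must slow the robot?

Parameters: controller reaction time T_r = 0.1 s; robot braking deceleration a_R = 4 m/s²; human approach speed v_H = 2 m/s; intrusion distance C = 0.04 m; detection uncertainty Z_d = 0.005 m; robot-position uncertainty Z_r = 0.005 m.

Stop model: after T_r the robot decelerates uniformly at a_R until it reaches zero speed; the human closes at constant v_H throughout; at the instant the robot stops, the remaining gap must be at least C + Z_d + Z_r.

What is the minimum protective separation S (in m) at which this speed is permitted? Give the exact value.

T_s = v_R/a_R = (19/20)/4 = 0.2375 s
robot in T_r: 0.9500·0.1000 = 0.0950 m
braking distance = 0.9500²/(2·4.0000) = 0.1128 m
human over T_r+T_s: 2.0000·(0.1000+0.2375) = 0.6750 m
residual clearance needed = 0.0400+0.0050+0.0050 = 0.0500 m
S_min ≈ 0.0950+0.1128+0.6750+0.0500  ⇒  S_min = 597/640 m

S_min = 597/640 m = 0.9328 m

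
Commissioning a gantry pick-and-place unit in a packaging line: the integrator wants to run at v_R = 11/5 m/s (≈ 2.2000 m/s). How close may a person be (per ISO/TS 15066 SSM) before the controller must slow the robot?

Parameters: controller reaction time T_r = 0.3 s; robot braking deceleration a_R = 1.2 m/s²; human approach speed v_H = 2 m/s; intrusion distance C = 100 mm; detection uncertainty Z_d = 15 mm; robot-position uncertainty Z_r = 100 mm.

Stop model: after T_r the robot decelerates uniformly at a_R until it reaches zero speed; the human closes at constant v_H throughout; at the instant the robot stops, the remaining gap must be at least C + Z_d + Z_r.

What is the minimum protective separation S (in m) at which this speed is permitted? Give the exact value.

stop time T_s = (11/5)/(6/5) = 1.8333 s
robot in T_r: 2.2000·0.3000 = 0.6600 m
robot covers 2.2000·1.8333 − ½·1.2000·1.8333² = 2.0167 m while stopping
person approaches 2.0000·(0.3000+1.8333) = 4.2667 m
C+Z_d+Z_r = 0.1000+0.0150+0.1000 = 0.2150 m
S_min ≈ 0.6600+2.0167+4.2667+0.2150  ⇒  S_min = 859/120 m

S_min = 859/120 m = 7.1583 m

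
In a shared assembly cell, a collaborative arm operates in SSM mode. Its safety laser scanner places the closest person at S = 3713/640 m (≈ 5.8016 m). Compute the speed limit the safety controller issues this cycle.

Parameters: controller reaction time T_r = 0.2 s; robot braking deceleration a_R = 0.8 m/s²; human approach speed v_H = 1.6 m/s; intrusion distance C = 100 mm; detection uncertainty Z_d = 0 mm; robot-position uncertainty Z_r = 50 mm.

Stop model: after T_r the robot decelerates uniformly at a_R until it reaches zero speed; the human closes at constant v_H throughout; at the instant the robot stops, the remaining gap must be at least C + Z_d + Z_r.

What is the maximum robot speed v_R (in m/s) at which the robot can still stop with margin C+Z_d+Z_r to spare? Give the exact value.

v_R_max = 33/20 m/s = 1.6500 m/s

collect terms ⇒ (5/8)·v_R² + (11/5)·v_R + (-17061/3200) = 0
  disc = (11/5)² − 4·(5/8)·(-17061/3200) = 116281/6400 ; √disc = 341/80
  v_R = (−(11/5) + 341/80) / (2·(5/8)) = 33/20 m/s
check:
braking lasts T_s = (33/20)/(4/5) = 2.0625 s
reaction-phase robot travel = 1.6500·0.2000 = 0.3300 m
robot under decel: 1.6500²/(2·0.8000) = 1.7016 m
human closes 1.6000·2.2625 = 3.6200 m
C+Z_d+Z_r = 0.1000+0.0000+0.0500 = 0.1500 m
sum ≈ 0.3300+1.7016+3.6200+0.1500 ≈ 5.8016 m = S ✓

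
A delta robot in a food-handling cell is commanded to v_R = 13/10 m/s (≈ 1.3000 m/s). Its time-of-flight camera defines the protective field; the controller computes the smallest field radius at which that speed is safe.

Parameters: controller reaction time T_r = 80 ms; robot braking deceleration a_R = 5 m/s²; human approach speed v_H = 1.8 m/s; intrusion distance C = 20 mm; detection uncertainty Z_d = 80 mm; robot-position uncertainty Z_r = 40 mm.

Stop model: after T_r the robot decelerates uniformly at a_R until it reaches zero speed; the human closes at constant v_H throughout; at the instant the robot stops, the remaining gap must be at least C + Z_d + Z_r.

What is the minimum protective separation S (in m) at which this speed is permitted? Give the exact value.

S_min = 41/40 m = 1.0250 m

T_s = v_R/a_R = (13/10)/5 = 0.2600 s
reaction-phase robot travel = 1.3000·0.0800 = 0.1040 m
robot under decel: 1.3000²/(2·5.0000) = 0.1690 m
human closes 1.8000·0.3400 = 0.6120 m
margins: 0.0200+0.0800+0.0400 = 0.1400 m
S_min ≈ 0.1040+0.1690+0.6120+0.1400  ⇒  S_min = 41/40 m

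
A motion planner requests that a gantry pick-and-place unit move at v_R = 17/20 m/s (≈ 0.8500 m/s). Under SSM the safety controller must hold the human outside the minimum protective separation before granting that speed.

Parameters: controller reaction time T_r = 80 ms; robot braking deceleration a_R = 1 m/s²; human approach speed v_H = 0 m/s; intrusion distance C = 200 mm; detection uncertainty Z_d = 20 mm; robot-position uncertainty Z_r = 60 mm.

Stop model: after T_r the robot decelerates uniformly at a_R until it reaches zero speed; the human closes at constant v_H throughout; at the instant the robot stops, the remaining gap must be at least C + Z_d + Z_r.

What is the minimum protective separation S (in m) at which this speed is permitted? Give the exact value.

S_min = 2837/4000 m = 0.7093 m

stop time T_s = (17/20)/1 = 0.8500 s
reaction-phase robot travel = 0.8500·0.0800 = 0.0680 m
braking distance = 0.8500²/(2·1.0000) = 0.3613 m
human closes 0.0000·0.9300 = 0.0000 m
C+Z_d+Z_r = 0.2000+0.0200+0.0600 = 0.2800 m
S_min ≈ 0.0680+0.3613+0.0000+0.2800  ⇒  S_min = 2837/4000 m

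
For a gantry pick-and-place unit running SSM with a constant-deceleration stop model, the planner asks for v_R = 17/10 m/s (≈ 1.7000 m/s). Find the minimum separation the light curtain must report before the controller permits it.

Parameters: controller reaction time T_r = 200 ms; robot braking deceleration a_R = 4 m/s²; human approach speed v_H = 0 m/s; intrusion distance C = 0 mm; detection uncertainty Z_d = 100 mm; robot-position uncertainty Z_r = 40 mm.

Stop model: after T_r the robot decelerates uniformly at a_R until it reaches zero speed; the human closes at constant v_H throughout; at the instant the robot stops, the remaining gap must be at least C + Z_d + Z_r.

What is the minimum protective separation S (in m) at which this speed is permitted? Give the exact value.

braking lasts T_s = (17/10)/4 = 0.4250 s
robot in T_r: 1.7000·0.2000 = 0.3400 m
robot covers 1.7000·0.4250 − ½·4.0000·0.4250² = 0.3613 m while stopping
human over T_r+T_s: 0.0000·(0.2000+0.4250) = 0.0000 m
residual clearance needed = 0.0000+0.1000+0.0400 = 0.1400 m
S_min ≈ 0.3400+0.3613+0.0000+0.1400  ⇒  S_min = 673/800 m

S_min = 673/800 m = 0.8413 m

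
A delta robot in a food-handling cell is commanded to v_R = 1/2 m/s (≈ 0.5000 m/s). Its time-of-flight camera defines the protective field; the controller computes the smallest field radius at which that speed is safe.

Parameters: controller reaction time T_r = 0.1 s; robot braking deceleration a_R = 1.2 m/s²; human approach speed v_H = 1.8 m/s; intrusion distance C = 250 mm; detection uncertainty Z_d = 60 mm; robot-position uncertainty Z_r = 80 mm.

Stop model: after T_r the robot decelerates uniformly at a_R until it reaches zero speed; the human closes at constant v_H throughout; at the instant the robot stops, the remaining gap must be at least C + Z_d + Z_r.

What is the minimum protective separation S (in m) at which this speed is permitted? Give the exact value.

S_min = 1769/1200 m = 1.4742 m

stop time T_s = (1/2)/(6/5) = 0.4167 s
robot in T_r: 0.5000·0.1000 = 0.0500 m
robot covers 0.5000·0.4167 − ½·1.2000·0.4167² = 0.1042 m while stopping
human closes 1.8000·0.5167 = 0.9300 m
residual clearance needed = 0.2500+0.0600+0.0800 = 0.3900 m
S_min ≈ 0.0500+0.1042+0.9300+0.3900  ⇒  S_min = 1769/1200 m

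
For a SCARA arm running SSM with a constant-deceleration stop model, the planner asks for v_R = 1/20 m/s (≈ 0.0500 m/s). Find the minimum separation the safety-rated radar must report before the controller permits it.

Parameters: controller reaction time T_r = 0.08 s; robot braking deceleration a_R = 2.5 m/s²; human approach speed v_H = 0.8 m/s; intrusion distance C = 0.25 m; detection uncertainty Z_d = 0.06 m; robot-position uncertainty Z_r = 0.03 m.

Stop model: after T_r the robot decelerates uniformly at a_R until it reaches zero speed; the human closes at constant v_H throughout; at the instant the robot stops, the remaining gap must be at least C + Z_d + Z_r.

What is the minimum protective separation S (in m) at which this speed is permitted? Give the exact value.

S_min = 849/2000 m = 0.4245 m

braking lasts T_s = (1/20)/(5/2) = 0.0200 s
robot covers v_R·T_r = 0.0500·0.0800 = 0.0040 m before braking
robot under decel: 0.0500²/(2·2.5000) = 0.0005 m
human closes 0.8000·0.1000 = 0.0800 m
C+Z_d+Z_r = 0.2500+0.0600+0.0300 = 0.3400 m
S_min ≈ 0.0040+0.0005+0.0800+0.3400  ⇒  S_min = 849/2000 m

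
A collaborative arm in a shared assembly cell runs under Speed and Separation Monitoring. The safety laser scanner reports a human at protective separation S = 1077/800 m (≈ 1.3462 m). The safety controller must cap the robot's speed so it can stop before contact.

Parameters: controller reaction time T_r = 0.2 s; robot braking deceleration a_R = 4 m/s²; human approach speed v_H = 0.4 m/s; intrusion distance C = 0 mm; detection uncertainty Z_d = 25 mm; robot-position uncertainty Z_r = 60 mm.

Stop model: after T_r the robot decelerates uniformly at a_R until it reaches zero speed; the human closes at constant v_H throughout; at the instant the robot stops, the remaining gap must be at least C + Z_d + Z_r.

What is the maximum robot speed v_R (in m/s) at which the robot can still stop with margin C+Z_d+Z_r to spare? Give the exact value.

v_R_max = 21/10 m/s = 2.1000 m/s

at the boundary: (1/8)·v² + (3/10)·v + (-189/160) = 0
  disc = (3/10)² − 4·(1/8)·(-189/160) = 1089/1600 ; √disc = 33/40
  v_R = (−(3/10) + 33/40) / (2·(1/8)) = 21/10 m/s
check:
T_s = v_R/a_R = (21/10)/4 = 0.5250 s
robot in T_r: 2.1000·0.2000 = 0.4200 m
robot under decel: 2.1000²/(2·4.0000) = 0.5513 m
human over T_r+T_s: 0.4000·(0.2000+0.5250) = 0.2900 m
margins: 0.0000+0.0250+0.0600 = 0.0850 m
sum ≈ 0.4200+0.5513+0.2900+0.0850 ≈ 1.3462 m = S ✓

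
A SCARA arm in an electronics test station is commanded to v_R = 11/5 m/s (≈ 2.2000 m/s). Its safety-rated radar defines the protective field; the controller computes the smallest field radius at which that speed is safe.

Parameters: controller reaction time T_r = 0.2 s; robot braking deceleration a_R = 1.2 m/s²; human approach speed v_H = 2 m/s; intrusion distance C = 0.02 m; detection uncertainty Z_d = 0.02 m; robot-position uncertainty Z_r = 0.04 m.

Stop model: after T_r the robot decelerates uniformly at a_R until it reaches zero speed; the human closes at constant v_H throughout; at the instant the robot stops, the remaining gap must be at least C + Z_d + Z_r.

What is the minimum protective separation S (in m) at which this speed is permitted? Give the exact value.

S_min = 1981/300 m = 6.6033 m

T_s = v_R/a_R = (11/5)/(6/5) = 1.8333 s
robot in T_r: 2.2000·0.2000 = 0.4400 m
robot covers 2.2000·1.8333 − ½·1.2000·1.8333² = 2.0167 m while stopping
human over T_r+T_s: 2.0000·(0.2000+1.8333) = 4.0667 m
C+Z_d+Z_r = 0.0200+0.0200+0.0400 = 0.0800 m
S_min ≈ 0.4400+2.0167+4.0667+0.0800  ⇒  S_min = 1981/300 m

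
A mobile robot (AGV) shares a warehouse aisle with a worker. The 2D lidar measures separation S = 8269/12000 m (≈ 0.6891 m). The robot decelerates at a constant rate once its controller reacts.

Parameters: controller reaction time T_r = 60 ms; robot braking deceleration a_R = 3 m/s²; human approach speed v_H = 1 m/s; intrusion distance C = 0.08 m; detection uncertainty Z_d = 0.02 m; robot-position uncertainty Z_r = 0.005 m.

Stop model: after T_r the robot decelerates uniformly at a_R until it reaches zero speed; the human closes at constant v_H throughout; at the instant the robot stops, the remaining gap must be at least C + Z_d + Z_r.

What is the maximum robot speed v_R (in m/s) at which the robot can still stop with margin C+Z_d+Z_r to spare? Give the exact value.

quadratic (1/6)·v² + (59/150)·v + (-6289/12000) = 0
  disc = (59/150)² − 4·(1/6)·(-6289/12000) = 5041/10000 ; √disc = 71/100
  v_R = (−(59/150) + 71/100) / (2·(1/6)) = 19/20 m/s
check:
braking lasts T_s = (19/20)/3 = 0.3167 s
robot in T_r: 0.9500·0.0600 = 0.0570 m
robot under decel: 0.9500²/(2·3.0000) = 0.1504 m
person approaches 1.0000·(0.0600+0.3167) = 0.3767 m
margins: 0.0800+0.0200+0.0050 = 0.1050 m
sum ≈ 0.0570+0.1504+0.3767+0.1050 ≈ 0.6891 m = S ✓

v_R_max = 19/20 m/s = 0.9500 m/s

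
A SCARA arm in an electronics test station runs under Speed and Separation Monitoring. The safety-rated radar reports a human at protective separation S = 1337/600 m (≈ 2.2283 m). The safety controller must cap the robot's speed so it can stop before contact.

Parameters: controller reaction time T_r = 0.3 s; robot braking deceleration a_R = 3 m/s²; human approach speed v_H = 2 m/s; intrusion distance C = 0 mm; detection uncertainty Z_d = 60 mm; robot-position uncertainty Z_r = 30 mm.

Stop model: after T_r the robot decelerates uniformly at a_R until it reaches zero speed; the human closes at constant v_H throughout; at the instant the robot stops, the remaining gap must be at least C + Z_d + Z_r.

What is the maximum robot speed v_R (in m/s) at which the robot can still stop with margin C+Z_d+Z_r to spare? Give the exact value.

at the boundary: (1/6)·v² + (29/30)·v + (-923/600) = 0
  disc = (29/30)² − 4·(1/6)·(-923/600) = 49/25 ; √disc = 7/5
  v_R = (−(29/30) + 7/5) / (2·(1/6)) = 13/10 m/s
check:
braking lasts T_s = (13/10)/3 = 0.4333 s
robot covers v_R·T_r = 1.3000·0.3000 = 0.3900 m before braking
robot covers 1.3000·0.4333 − ½·3.0000·0.4333² = 0.2817 m while stopping
human over T_r+T_s: 2.0000·(0.3000+0.4333) = 1.4667 m
C+Z_d+Z_r = 0.0000+0.0600+0.0300 = 0.0900 m
sum ≈ 0.3900+0.2817+1.4667+0.0900 ≈ 2.2283 m = S ✓

v_R_max = 13/10 m/s = 1.3000 m/s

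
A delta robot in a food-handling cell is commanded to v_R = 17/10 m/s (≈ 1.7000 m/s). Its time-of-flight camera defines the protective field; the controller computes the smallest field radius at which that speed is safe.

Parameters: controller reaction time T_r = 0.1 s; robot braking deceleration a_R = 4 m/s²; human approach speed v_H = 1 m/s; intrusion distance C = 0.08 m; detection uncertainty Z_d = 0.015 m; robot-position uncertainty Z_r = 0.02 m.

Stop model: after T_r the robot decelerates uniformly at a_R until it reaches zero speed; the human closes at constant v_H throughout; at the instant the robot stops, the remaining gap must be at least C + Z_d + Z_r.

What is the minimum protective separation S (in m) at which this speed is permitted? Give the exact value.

S_min = 937/800 m = 1.1712 m

braking lasts T_s = (17/10)/4 = 0.4250 s
reaction-phase robot travel = 1.7000·0.1000 = 0.1700 m
robot under decel: 1.7000²/(2·4.0000) = 0.3613 m
human over T_r+T_s: 1.0000·(0.1000+0.4250) = 0.5250 m
margins: 0.0800+0.0150+0.0200 = 0.1150 m
S_min ≈ 0.1700+0.3613+0.5250+0.1150  ⇒  S_min = 937/800 m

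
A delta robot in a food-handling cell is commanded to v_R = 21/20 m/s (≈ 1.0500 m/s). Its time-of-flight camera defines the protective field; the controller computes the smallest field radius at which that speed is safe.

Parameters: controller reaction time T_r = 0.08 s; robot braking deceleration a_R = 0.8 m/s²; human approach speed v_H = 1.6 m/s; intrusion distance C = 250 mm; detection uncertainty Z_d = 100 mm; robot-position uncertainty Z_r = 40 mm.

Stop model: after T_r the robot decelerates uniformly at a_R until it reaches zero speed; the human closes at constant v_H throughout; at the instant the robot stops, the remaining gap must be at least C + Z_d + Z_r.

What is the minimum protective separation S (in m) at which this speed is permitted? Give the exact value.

stop time T_s = (21/20)/(4/5) = 1.3125 s
reaction-phase robot travel = 1.0500·0.0800 = 0.0840 m
robot covers 1.0500·1.3125 − ½·0.8000·1.3125² = 0.6891 m while stopping
human over T_r+T_s: 1.6000·(0.0800+1.3125) = 2.2280 m
C+Z_d+Z_r = 0.2500+0.1000+0.0400 = 0.3900 m
S_min ≈ 0.0840+0.6891+2.2280+0.3900  ⇒  S_min = 54257/16000 m

S_min = 54257/16000 m = 3.3911 m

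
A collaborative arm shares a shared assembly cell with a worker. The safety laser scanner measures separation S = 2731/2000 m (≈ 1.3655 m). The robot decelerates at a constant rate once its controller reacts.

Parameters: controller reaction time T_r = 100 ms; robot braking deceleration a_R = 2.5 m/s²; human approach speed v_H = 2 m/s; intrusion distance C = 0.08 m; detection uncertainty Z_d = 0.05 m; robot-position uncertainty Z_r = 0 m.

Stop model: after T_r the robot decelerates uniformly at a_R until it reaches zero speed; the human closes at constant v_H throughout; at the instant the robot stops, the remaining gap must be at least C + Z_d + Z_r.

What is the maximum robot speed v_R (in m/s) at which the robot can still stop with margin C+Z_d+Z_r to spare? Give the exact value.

collect terms ⇒ (1/5)·v_R² + (9/10)·v_R + (-2071/2000) = 0
  disc = (9/10)² − 4·(1/5)·(-2071/2000) = 1024/625 ; √disc = 32/25
  v_R = (−(9/10) + 32/25) / (2·(1/5)) = 19/20 m/s
check:
T_s = v_R/a_R = (19/20)/(5/2) = 0.3800 s
reaction-phase robot travel = 0.9500·0.1000 = 0.0950 m
robot under decel: 0.9500²/(2·2.5000) = 0.1805 m
person approaches 2.0000·(0.1000+0.3800) = 0.9600 m
residual clearance needed = 0.0800+0.0500+0.0000 = 0.1300 m
sum ≈ 0.0950+0.1805+0.9600+0.1300 ≈ 1.3655 m = S ✓

v_R_max = 19/20 m/s = 0.9500 m/s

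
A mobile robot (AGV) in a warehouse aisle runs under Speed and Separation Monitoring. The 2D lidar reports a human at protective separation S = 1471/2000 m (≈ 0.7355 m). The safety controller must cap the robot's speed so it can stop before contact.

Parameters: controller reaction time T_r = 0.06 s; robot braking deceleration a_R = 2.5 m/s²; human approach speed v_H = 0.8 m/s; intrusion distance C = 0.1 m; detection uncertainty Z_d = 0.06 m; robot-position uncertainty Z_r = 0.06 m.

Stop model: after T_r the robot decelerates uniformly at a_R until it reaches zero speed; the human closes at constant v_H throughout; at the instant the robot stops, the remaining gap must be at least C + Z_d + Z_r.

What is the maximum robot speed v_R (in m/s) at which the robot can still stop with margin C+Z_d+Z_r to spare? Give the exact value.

collect terms ⇒ (1/5)·v_R² + (19/50)·v_R + (-187/400) = 0
  disc = (19/50)² − 4·(1/5)·(-187/400) = 324/625 ; √disc = 18/25
  v_R = (−(19/50) + 18/25) / (2·(1/5)) = 17/20 m/s
check:
stop time T_s = (17/20)/(5/2) = 0.3400 s
robot in T_r: 0.8500·0.0600 = 0.0510 m
braking distance = 0.8500²/(2·2.5000) = 0.1445 m
human closes 0.8000·0.4000 = 0.3200 m
C+Z_d+Z_r = 0.1000+0.0600+0.0600 = 0.2200 m
sum ≈ 0.0510+0.1445+0.3200+0.2200 ≈ 0.7355 m = S ✓

v_R_max = 17/20 m/s = 0.8500 m/s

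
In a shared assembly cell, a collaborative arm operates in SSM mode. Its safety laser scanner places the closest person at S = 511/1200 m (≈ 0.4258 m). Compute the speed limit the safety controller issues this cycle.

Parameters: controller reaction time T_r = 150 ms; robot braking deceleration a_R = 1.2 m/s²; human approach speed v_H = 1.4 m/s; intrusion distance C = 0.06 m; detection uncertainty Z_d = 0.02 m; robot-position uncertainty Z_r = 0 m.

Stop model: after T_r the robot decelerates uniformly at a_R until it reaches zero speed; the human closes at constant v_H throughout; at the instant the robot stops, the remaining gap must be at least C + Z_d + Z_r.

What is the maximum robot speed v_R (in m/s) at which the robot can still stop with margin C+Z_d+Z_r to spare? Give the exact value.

v_R_max = 1/10 m/s = 0.1000 m/s

collect terms ⇒ (5/12)·v_R² + (79/60)·v_R + (-163/1200) = 0
  disc = (79/60)² − 4·(5/12)·(-163/1200) = 49/25 ; √disc = 7/5
  v_R = (−(79/60) + 7/5) / (2·(5/12)) = 1/10 m/s
check:
stop time T_s = (1/10)/(6/5) = 0.0833 s
robot covers v_R·T_r = 0.1000·0.1500 = 0.0150 m before braking
robot covers 0.1000·0.0833 − ½·1.2000·0.0833² = 0.0042 m while stopping
human closes 1.4000·0.2333 = 0.3267 m
residual clearance needed = 0.0600+0.0200+0.0000 = 0.0800 m
sum ≈ 0.0150+0.0042+0.3267+0.0800 ≈ 0.4258 m = S ✓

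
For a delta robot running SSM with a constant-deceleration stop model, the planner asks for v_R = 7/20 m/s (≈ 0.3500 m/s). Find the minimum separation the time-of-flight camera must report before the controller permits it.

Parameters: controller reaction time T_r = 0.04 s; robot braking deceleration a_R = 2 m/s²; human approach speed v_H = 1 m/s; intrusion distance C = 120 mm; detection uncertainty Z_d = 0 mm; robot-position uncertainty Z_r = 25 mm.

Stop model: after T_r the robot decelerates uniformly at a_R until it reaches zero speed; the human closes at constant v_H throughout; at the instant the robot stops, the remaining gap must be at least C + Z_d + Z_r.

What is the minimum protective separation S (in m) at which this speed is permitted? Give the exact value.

S_min = 3237/8000 m = 0.4046 m

T_s = v_R/a_R = (7/20)/2 = 0.1750 s
reaction-phase robot travel = 0.3500·0.0400 = 0.0140 m
robot under decel: 0.3500²/(2·2.0000) = 0.0306 m
human closes 1.0000·0.2150 = 0.2150 m
residual clearance needed = 0.1200+0.0000+0.0250 = 0.1450 m
S_min ≈ 0.0140+0.0306+0.2150+0.1450  ⇒  S_min = 3237/8000 m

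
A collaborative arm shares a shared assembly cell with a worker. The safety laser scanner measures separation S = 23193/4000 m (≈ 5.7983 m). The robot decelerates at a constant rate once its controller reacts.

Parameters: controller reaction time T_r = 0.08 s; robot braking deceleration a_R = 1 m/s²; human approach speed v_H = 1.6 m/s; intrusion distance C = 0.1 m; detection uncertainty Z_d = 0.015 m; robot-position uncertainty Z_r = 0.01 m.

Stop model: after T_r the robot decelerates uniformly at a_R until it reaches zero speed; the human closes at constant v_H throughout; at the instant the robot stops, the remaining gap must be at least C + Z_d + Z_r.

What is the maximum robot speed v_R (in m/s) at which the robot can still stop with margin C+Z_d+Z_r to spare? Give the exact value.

collect terms ⇒ (1/2)·v_R² + (42/25)·v_R + (-22181/4000) = 0
  disc = (42/25)² − 4·(1/2)·(-22181/4000) = 139129/10000 ; √disc = 373/100
  v_R = (−(42/25) + 373/100) / (2·(1/2)) = 41/20 m/s
check:
T_s = v_R/a_R = (41/20)/1 = 2.0500 s
robot covers v_R·T_r = 2.0500·0.0800 = 0.1640 m before braking
braking distance = 2.0500²/(2·1.0000) = 2.1012 m
person approaches 1.6000·(0.0800+2.0500) = 3.4080 m
margins: 0.1000+0.0150+0.0100 = 0.1250 m
sum ≈ 0.1640+2.1012+3.4080+0.1250 ≈ 5.7983 m = S ✓

v_R_max = 41/20 m/s = 2.0500 m/s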